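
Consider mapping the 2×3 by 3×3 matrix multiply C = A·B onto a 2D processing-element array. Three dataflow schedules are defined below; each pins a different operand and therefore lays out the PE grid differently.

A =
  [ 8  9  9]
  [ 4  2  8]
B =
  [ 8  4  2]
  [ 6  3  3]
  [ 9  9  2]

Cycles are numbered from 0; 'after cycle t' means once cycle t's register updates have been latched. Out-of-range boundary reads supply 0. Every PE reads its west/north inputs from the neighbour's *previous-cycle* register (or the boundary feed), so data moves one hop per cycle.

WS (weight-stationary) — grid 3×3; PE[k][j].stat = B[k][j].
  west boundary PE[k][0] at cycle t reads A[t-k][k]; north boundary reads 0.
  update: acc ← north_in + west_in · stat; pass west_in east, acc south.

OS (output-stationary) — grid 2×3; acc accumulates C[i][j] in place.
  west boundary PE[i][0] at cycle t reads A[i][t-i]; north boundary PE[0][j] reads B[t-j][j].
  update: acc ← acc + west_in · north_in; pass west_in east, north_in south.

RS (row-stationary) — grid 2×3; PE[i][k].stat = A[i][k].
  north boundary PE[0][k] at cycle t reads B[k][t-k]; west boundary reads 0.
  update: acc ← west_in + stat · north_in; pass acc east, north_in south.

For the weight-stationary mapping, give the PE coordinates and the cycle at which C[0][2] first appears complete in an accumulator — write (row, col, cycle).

WS: C[0][2] accumulates in PE[2][2]:
  t=0 PE[2][2]: acc=0 h=0 v=0
  t=1 PE[2][2]: acc=0 h=0 v=0
  t=2 PE[2][2]: acc=0 h=0 v=0
  t=3 PE[2][2]: acc=0 h=0 v=0
  t=4 PE[2][2]: acc=61 h=9 v=61

(row, col, cycle) = (2, 2, 4)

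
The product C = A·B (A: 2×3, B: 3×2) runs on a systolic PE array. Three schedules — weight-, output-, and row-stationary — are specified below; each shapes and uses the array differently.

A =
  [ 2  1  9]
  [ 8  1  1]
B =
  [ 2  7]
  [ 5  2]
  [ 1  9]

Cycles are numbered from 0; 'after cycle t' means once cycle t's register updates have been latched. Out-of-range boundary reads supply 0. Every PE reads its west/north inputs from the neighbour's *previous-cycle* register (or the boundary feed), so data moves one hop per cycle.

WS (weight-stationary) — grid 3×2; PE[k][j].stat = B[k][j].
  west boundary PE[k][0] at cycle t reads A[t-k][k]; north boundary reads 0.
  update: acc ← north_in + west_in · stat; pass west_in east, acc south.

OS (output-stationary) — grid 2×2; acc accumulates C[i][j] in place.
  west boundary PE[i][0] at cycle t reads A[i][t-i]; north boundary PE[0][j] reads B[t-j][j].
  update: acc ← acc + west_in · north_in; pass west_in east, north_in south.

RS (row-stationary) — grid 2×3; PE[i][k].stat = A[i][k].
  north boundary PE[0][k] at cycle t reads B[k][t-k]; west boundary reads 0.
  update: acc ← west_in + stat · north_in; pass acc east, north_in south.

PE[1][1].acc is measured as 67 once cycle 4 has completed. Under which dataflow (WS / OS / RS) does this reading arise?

dataflow = OS

Under WS (3×2), PE[1][1]:
  t=0 PE[1][1]: acc=0 h=0 v=0
  t=1 PE[1][1]: acc=0 h=0 v=0
  t=2 PE[1][1]: acc=16 h=1 v=16
  t=3 PE[1][1]: acc=58 h=1 v=58
  t=4 PE[1][1]: acc=0 h=0 v=0
Under OS (2×2), PE[1][1]:
  t=0 PE[1][1]: acc=0 h=0 v=0
  t=1 PE[1][1]: acc=0 h=0 v=0
  t=2 PE[1][1]: acc=56 h=8 v=7
  t=3 PE[1][1]: acc=58 h=1 v=2
  t=4 PE[1][1]: acc=67 h=1 v=9
Under RS (2×3), PE[1][1]:
  t=0 PE[1][1]: acc=0 h=0 v=0
  t=1 PE[1][1]: acc=0 h=0 v=0
  t=2 PE[1][1]: acc=21 h=21 v=5
  t=3 PE[1][1]: acc=58 h=58 v=2
  t=4 PE[1][1]: acc=0 h=0 v=0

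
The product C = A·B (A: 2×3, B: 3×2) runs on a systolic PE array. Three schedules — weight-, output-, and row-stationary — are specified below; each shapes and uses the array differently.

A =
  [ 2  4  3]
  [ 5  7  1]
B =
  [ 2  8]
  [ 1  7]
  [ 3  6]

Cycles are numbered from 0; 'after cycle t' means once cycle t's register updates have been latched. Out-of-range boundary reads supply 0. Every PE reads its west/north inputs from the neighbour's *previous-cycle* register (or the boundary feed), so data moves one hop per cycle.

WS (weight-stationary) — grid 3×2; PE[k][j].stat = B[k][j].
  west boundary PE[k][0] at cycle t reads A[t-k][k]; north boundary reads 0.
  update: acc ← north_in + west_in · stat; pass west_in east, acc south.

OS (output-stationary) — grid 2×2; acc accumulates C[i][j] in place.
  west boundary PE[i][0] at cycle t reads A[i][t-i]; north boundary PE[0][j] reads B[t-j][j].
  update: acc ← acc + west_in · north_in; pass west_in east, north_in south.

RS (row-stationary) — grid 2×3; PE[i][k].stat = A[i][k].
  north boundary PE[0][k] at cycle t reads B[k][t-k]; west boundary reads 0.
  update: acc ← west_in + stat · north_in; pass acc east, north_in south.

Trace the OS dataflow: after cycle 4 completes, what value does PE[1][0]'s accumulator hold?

Tracing OS — 2×2 array, target PE[1][0]:
  [0] (0,0) acc=4 (h:2 v:2)
  [0] (1,0) acc=0 (h:0 v:0)
  [1] (0,0) acc=8 (h:4 v:1)
  [1] (1,0) acc=10 (h:5 v:2)
  [2] (0,0) acc=17 (h:3 v:3)
  [2] (1,0) acc=17 (h:7 v:1)
  [3] (0,0) acc=17 (h:0 v:0)
  [3] (1,0) acc=20 (h:1 v:3)
  [4] (0,0) acc=17 (h:0 v:0)
  [4] (1,0) acc=20 (h:0 v:0)

PE[1][0].acc = 20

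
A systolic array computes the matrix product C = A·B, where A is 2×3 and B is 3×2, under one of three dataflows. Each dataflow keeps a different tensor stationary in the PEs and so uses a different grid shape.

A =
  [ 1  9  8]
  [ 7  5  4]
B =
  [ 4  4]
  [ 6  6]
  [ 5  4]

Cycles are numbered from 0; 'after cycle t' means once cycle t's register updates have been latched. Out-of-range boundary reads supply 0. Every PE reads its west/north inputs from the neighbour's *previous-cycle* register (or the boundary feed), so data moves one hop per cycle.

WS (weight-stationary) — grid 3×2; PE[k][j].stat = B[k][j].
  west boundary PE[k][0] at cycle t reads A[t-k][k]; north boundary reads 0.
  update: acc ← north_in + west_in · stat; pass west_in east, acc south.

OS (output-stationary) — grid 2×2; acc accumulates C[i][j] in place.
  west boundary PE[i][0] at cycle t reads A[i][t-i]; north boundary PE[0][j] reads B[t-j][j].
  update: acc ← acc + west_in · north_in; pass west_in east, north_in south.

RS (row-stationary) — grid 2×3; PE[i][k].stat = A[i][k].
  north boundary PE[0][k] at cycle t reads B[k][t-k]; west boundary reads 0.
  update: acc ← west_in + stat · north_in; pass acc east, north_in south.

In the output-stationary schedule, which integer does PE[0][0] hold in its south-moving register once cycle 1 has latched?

OS 2×2: PE[0][0] cycle-by-cycle (with neighbour feeds):
  step 0 · PE0,0: acc=4; fwd→1 fwd↓4
  step 1 · PE0,0: acc=58; fwd→9 fwd↓6

register = 6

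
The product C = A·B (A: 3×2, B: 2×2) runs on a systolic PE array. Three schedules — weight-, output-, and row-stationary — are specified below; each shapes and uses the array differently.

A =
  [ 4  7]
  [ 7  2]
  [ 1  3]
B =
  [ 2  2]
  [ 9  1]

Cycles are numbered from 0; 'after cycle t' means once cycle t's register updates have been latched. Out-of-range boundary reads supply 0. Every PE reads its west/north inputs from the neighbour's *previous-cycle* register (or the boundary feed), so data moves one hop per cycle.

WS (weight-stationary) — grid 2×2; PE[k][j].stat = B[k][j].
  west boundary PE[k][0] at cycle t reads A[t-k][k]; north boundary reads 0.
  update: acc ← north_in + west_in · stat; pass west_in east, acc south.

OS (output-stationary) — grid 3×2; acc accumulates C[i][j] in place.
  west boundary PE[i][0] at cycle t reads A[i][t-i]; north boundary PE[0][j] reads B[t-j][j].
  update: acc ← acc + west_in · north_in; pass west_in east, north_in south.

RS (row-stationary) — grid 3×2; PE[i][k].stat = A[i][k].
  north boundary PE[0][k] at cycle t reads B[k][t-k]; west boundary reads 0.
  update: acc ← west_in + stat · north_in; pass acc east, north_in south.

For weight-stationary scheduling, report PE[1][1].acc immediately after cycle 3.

PE[1][1].acc = 16

WS (2×2). Following PE[1][1] plus its west/north inputs:
  0: (0,1).acc=0  regs=<0,0>
  0: (1,0).acc=0  regs=<0,0>
  0: (1,1).acc=0  regs=<0,0>
  1: (0,1).acc=8  regs=<4,8>
  1: (1,0).acc=71  regs=<7,71>
  1: (1,1).acc=0  regs=<0,0>
  2: (0,1).acc=14  regs=<7,14>
  2: (1,0).acc=32  regs=<2,32>
  2: (1,1).acc=15  regs=<7,15>
  3: (0,1).acc=2  regs=<1,2>
  3: (1,0).acc=29  regs=<3,29>
  3: (1,1).acc=16  regs=<2,16>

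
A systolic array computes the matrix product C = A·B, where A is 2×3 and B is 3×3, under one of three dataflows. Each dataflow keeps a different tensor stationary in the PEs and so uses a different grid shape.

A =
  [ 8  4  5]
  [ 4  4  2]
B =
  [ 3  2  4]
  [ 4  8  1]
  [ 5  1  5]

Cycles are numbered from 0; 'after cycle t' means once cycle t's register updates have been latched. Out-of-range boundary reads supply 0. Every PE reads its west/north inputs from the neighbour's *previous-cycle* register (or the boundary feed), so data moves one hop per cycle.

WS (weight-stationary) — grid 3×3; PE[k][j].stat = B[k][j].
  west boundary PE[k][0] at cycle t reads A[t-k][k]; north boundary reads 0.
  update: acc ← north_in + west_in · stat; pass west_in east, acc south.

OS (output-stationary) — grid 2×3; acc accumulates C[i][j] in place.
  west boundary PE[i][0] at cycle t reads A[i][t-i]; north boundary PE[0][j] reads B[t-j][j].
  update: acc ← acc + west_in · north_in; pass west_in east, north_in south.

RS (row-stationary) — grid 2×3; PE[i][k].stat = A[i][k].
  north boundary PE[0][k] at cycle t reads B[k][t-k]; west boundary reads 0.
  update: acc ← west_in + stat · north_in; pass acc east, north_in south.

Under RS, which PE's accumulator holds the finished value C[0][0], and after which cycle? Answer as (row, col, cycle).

(row, col, cycle) = (0, 2, 2)

RS — PE[0][2] is where C[0][0] collects:
  @0  [0,2]  acc 0  |  →0  ↓0
  @1  [0,2]  acc 0  |  →0  ↓0
  @2  [0,2]  acc 65  |  →65  ↓5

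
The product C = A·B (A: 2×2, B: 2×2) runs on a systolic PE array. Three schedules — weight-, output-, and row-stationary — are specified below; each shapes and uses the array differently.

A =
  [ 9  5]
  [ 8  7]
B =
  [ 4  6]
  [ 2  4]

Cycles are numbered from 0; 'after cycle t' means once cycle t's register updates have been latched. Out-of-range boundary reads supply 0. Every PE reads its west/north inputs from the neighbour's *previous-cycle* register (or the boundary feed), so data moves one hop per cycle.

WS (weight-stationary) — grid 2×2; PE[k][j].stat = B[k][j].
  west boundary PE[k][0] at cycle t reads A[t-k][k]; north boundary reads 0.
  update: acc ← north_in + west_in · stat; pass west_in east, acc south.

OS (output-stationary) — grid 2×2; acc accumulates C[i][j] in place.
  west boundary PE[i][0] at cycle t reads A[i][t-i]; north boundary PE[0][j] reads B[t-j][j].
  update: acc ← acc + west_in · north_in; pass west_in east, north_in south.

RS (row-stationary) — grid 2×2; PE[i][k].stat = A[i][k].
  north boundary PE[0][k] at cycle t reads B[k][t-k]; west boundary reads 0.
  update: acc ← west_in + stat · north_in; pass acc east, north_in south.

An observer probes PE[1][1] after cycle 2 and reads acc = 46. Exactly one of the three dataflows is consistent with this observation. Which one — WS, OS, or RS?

— WS: 2×2; PE[1][1] trace:
  [0] (1,1) acc=0 (h:0 v:0)
  [1] (1,1) acc=0 (h:0 v:0)
  [2] (1,1) acc=74 (h:5 v:74)
— OS: 2×2; PE[1][1] trace:
  [0] (1,1) acc=0 (h:0 v:0)
  [1] (1,1) acc=0 (h:0 v:0)
  [2] (1,1) acc=48 (h:8 v:6)
— RS: 2×2; PE[1][1] trace:
  [0] (1,1) acc=0 (h:0 v:0)
  [1] (1,1) acc=0 (h:0 v:0)
  [2] (1,1) acc=46 (h:46 v:2)

dataflow = RS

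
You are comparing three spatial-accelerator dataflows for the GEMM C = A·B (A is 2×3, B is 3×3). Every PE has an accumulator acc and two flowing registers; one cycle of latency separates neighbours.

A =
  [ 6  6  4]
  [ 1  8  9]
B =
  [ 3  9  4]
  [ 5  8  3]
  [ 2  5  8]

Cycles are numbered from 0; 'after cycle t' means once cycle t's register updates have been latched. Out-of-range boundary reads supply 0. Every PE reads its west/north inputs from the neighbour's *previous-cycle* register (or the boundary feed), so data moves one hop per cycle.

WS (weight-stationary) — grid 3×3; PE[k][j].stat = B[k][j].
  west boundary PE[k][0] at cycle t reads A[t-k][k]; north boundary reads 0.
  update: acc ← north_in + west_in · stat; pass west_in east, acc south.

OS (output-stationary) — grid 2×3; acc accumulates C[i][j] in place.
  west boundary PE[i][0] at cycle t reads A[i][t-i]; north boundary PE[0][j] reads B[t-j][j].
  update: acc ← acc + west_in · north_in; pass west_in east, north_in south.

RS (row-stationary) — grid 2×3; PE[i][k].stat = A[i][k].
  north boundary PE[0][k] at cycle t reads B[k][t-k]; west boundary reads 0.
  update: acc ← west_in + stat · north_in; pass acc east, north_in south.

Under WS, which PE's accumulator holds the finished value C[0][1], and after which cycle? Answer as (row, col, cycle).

Under WS, C[0][1] lands at PE[2][1]:
  step 0 · PE2,1: acc=0; fwd→0 fwd↓0
  step 1 · PE2,1: acc=0; fwd→0 fwd↓0
  step 2 · PE2,1: acc=0; fwd→0 fwd↓0
  step 3 · PE2,1: acc=122; fwd→4 fwd↓122

(row, col, cycle) = (2, 1, 3)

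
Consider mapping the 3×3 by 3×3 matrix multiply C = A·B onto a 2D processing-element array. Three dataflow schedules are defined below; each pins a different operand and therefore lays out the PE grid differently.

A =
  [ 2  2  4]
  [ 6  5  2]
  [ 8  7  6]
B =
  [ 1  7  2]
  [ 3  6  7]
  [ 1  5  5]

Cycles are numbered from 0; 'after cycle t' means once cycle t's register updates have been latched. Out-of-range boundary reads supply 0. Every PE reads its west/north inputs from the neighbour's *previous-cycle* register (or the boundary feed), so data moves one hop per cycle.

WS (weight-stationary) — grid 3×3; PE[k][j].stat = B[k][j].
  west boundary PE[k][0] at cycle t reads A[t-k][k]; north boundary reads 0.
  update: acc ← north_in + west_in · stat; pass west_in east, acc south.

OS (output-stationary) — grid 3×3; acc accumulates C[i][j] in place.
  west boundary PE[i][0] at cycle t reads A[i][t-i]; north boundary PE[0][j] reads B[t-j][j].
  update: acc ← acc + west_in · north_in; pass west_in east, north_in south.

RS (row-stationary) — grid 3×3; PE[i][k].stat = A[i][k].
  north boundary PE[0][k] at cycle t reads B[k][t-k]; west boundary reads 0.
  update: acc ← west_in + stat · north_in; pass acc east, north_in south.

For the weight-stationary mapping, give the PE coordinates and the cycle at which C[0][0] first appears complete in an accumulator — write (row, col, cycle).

(row, col, cycle) = (2, 0, 2)

WS: C[0][0] accumulates in PE[2][0]:
  @0  [2,0]  acc 0  |  →0  ↓0
  @1  [2,0]  acc 0  |  →0  ↓0
  @2  [2,0]  acc 12  |  →4  ↓12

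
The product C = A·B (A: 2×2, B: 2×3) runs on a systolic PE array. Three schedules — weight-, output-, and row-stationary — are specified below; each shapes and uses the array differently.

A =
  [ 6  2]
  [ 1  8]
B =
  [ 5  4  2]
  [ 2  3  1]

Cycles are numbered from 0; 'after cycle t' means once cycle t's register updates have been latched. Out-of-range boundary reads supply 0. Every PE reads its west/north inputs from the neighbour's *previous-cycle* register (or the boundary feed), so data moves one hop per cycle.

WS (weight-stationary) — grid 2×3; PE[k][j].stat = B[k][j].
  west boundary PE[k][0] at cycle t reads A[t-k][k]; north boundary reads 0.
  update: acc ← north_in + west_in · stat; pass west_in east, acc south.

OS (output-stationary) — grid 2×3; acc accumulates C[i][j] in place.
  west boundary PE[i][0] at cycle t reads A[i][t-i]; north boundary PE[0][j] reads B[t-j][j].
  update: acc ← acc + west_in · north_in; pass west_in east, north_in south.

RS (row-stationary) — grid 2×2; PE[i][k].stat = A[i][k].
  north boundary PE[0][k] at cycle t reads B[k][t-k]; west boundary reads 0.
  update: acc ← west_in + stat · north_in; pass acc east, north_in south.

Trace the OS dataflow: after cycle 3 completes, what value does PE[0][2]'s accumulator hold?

OS on a 2×3 grid — tracing PE[0][2] and its feeders:
  step 0 · PE0,1: acc=0; fwd→0 fwd↓0
  step 0 · PE0,2: acc=0; fwd→0 fwd↓0
  step 1 · PE0,1: acc=24; fwd→6 fwd↓4
  step 1 · PE0,2: acc=0; fwd→0 fwd↓0
  step 2 · PE0,1: acc=30; fwd→2 fwd↓3
  step 2 · PE0,2: acc=12; fwd→6 fwd↓2
  step 3 · PE0,1: acc=30; fwd→0 fwd↓0
  step 3 · PE0,2: acc=14; fwd→2 fwd↓1

PE[0][2].acc = 14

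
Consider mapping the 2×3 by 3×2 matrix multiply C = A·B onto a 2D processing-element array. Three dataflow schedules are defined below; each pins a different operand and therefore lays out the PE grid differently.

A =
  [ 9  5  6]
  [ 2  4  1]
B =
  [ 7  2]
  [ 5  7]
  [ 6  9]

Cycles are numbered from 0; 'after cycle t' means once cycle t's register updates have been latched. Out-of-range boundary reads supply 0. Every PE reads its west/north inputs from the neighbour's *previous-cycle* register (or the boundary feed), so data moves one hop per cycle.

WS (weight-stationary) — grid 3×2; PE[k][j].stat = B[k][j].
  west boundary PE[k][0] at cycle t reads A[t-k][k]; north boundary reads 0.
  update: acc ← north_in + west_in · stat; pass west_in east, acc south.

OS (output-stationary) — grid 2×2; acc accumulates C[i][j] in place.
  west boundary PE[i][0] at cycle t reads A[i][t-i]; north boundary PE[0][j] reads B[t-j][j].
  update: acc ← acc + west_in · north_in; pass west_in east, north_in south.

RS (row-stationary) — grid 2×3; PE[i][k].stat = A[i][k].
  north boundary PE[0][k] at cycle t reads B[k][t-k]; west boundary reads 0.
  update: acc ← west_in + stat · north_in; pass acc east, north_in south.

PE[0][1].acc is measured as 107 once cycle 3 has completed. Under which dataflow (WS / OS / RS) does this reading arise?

dataflow = OS

— WS: 3×2; PE[0][1] trace:
  @0  [0,1]  acc 0  |  →0  ↓0
  @1  [0,1]  acc 18  |  →9  ↓18
  @2  [0,1]  acc 4  |  →2  ↓4
  @3  [0,1]  acc 0  |  →0  ↓0
— OS: 2×2; PE[0][1] trace:
  @0  [0,1]  acc 0  |  →0  ↓0
  @1  [0,1]  acc 18  |  →9  ↓2
  @2  [0,1]  acc 53  |  →5  ↓7
  @3  [0,1]  acc 107  |  →6  ↓9
— RS: 2×3; PE[0][1] trace:
  @0  [0,1]  acc 0  |  →0  ↓0
  @1  [0,1]  acc 88  |  →88  ↓5
  @2  [0,1]  acc 53  |  →53  ↓7
  @3  [0,1]  acc 0  |  →0  ↓0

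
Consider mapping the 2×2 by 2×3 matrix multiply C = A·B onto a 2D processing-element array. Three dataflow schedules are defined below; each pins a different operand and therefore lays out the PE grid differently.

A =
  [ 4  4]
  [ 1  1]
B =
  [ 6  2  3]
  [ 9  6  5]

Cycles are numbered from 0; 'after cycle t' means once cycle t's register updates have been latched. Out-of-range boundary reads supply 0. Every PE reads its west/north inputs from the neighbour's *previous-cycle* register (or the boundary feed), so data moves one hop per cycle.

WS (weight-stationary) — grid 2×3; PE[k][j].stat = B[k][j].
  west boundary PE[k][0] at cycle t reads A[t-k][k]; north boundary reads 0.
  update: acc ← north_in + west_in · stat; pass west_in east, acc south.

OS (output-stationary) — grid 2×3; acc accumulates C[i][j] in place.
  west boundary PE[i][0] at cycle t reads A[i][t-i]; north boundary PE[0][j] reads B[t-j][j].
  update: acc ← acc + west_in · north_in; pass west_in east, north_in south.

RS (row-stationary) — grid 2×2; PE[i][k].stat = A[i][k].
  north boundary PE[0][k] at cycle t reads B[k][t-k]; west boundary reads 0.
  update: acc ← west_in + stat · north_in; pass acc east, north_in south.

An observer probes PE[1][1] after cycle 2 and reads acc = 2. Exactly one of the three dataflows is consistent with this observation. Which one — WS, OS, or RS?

dataflow = OS

— WS: 2×3; PE[1][1] trace:
  0: (1,1).acc=0  regs=<0,0>
  1: (1,1).acc=0  regs=<0,0>
  2: (1,1).acc=32  regs=<4,32>
— OS: 2×3; PE[1][1] trace:
  0: (1,1).acc=0  regs=<0,0>
  1: (1,1).acc=0  regs=<0,0>
  2: (1,1).acc=2  regs=<1,2>
— RS: 2×2; PE[1][1] trace:
  0: (1,1).acc=0  regs=<0,0>
  1: (1,1).acc=0  regs=<0,0>
  2: (1,1).acc=15  regs=<15,9>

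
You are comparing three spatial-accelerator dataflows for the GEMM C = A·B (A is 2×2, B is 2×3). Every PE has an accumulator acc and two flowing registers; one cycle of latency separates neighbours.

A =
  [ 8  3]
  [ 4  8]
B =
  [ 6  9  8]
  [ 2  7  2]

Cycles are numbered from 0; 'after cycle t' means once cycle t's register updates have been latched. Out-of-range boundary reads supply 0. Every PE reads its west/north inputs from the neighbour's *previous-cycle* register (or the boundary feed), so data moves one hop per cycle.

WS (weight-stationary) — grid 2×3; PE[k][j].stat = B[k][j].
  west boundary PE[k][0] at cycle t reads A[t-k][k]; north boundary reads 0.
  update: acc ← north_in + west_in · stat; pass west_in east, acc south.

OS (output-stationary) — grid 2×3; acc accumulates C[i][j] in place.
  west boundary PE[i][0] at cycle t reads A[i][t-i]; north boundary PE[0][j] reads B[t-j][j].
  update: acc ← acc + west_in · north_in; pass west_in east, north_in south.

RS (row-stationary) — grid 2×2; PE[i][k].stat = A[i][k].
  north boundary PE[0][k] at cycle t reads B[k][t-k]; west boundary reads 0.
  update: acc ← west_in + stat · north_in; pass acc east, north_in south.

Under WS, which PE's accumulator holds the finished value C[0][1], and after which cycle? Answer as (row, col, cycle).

WS — PE[1][1] is where C[0][1] collects:
  after 0 — PE[1][1] acc=0, pass-E 0, pass-S 0
  after 1 — PE[1][1] acc=0, pass-E 0, pass-S 0
  after 2 — PE[1][1] acc=93, pass-E 3, pass-S 93

(row, col, cycle) = (1, 1, 2)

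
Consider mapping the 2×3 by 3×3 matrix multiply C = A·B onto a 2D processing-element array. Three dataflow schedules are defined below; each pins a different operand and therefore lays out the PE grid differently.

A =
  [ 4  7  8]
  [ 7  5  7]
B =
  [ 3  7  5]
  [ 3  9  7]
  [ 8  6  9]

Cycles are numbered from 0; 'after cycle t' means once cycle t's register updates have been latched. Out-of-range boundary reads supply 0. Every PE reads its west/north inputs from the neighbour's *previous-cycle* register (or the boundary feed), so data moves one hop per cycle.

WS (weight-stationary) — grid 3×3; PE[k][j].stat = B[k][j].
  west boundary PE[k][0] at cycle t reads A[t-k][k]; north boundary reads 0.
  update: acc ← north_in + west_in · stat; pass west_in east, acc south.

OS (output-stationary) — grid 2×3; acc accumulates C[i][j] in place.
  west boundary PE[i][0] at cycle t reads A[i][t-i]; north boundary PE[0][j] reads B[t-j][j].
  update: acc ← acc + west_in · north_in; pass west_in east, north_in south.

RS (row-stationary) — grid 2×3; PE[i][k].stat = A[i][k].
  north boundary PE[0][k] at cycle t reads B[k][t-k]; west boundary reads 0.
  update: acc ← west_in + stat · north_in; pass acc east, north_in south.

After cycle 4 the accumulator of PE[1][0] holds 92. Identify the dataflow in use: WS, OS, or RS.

— WS: 3×3; PE[1][0] trace:
  c0 r1c0: 0 / 0 / 0
  c1 r1c0: 33 / 7 / 33
  c2 r1c0: 36 / 5 / 36
  c3 r1c0: 0 / 0 / 0
  c4 r1c0: 0 / 0 / 0
— OS: 2×3; PE[1][0] trace:
  c0 r1c0: 0 / 0 / 0
  c1 r1c0: 21 / 7 / 3
  c2 r1c0: 36 / 5 / 3
  c3 r1c0: 92 / 7 / 8
  c4 r1c0: 92 / 0 / 0
— RS: 2×3; PE[1][0] trace:
  c0 r1c0: 0 / 0 / 0
  c1 r1c0: 21 / 21 / 3
  c2 r1c0: 49 / 49 / 7
  c3 r1c0: 35 / 35 / 5
  c4 r1c0: 0 / 0 / 0

dataflow = OS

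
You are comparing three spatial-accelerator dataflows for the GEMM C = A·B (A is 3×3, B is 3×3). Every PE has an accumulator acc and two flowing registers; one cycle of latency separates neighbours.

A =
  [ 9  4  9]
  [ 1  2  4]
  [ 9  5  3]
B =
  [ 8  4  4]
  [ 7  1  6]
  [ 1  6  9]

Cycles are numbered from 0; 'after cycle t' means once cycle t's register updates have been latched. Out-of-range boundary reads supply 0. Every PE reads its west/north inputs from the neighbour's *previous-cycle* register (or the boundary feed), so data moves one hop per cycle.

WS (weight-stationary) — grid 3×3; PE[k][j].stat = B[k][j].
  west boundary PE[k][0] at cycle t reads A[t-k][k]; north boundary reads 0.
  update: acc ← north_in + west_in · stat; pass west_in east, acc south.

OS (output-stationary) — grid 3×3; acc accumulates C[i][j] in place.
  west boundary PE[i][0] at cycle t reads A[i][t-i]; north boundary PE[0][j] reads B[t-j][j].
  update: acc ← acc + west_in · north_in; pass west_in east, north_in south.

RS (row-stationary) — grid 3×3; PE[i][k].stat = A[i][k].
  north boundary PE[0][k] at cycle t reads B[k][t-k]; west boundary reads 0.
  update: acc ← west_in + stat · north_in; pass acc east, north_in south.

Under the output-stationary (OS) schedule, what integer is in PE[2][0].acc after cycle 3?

PE[2][0].acc = 107

Tracing OS — 3×3 array, target PE[2][0]:
  cycle 0: PE[1][0] → acc 0, east 0, south 0
  cycle 0: PE[2][0] → acc 0, east 0, south 0
  cycle 1: PE[1][0] → acc 8, east 1, south 8
  cycle 1: PE[2][0] → acc 0, east 0, south 0
  cycle 2: PE[1][0] → acc 22, east 2, south 7
  cycle 2: PE[2][0] → acc 72, east 9, south 8
  cycle 3: PE[1][0] → acc 26, east 4, south 1
  cycle 3: PE[2][0] → acc 107, east 5, south 7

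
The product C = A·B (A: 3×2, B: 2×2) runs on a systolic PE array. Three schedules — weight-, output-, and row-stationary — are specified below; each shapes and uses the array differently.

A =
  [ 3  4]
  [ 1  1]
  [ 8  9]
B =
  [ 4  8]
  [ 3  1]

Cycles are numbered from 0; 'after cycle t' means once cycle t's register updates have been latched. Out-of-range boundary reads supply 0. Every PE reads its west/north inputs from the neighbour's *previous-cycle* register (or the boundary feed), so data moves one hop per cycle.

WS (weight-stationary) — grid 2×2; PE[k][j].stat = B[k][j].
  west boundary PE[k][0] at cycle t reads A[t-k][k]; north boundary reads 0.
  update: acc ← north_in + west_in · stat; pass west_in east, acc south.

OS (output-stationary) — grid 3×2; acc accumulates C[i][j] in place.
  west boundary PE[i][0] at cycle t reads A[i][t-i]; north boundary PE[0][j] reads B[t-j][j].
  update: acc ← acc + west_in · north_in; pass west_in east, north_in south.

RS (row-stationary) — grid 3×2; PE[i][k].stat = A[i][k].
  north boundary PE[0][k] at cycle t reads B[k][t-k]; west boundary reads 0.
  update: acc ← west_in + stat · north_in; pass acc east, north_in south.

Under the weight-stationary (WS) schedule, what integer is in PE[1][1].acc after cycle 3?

PE[1][1].acc = 9

Tracing WS — 2×2 array, target PE[1][1]:
  @0  [0,1]  acc 0  |  →0  ↓0
  @0  [1,0]  acc 0  |  →0  ↓0
  @0  [1,1]  acc 0  |  →0  ↓0
  @1  [0,1]  acc 24  |  →3  ↓24
  @1  [1,0]  acc 24  |  →4  ↓24
  @1  [1,1]  acc 0  |  →0  ↓0
  @2  [0,1]  acc 8  |  →1  ↓8
  @2  [1,0]  acc 7  |  →1  ↓7
  @2  [1,1]  acc 28  |  →4  ↓28
  @3  [0,1]  acc 64  |  →8  ↓64
  @3  [1,0]  acc 59  |  →9  ↓59
  @3  [1,1]  acc 9  |  →1  ↓9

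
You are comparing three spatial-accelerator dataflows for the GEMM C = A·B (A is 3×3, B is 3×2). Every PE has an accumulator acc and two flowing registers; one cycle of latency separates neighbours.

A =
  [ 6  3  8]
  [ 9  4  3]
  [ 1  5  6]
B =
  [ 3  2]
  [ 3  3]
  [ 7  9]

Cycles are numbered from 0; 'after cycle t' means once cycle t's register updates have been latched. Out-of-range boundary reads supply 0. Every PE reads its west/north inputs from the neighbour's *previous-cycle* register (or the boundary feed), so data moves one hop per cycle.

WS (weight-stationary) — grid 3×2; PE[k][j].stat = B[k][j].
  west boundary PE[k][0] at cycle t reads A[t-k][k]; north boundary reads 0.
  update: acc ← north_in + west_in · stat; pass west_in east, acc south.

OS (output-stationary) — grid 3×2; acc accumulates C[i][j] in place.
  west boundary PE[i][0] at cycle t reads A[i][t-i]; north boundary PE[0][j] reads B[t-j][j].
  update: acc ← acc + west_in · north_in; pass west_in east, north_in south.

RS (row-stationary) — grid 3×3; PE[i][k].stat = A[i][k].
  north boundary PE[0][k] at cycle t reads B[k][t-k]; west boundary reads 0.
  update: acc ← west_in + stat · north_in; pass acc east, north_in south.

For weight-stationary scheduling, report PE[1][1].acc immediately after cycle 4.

Tracing WS — 3×2 array, target PE[1][1]:
  0: (0,1).acc=0  regs=<0,0>
  0: (1,0).acc=0  regs=<0,0>
  0: (1,1).acc=0  regs=<0,0>
  1: (0,1).acc=12  regs=<6,12>
  1: (1,0).acc=27  regs=<3,27>
  1: (1,1).acc=0  regs=<0,0>
  2: (0,1).acc=18  regs=<9,18>
  2: (1,0).acc=39  regs=<4,39>
  2: (1,1).acc=21  regs=<3,21>
  3: (0,1).acc=2  regs=<1,2>
  3: (1,0).acc=18  regs=<5,18>
  3: (1,1).acc=30  regs=<4,30>
  4: (0,1).acc=0  regs=<0,0>
  4: (1,0).acc=0  regs=<0,0>
  4: (1,1).acc=17  regs=<5,17>

PE[1][1].acc = 17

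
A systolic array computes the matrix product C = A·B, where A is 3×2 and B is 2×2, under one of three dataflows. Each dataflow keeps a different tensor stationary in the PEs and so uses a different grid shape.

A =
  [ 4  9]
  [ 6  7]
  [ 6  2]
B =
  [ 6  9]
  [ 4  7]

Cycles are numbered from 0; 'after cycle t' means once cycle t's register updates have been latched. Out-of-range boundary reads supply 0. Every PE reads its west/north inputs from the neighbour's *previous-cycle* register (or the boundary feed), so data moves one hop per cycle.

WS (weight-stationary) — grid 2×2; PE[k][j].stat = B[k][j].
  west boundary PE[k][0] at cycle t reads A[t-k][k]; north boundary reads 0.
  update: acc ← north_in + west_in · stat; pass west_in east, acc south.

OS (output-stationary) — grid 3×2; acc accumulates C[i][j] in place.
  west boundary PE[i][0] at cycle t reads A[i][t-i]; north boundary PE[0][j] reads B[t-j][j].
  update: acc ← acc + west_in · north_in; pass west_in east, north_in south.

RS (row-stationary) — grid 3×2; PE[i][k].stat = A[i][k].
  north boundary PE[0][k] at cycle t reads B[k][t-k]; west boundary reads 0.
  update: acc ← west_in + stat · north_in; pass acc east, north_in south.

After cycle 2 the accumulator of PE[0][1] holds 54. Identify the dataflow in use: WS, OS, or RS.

dataflow = WS

WS [2×2] PE[0][1] across cycles:
  t=0 PE[0][1]: acc=0 h=0 v=0
  t=1 PE[0][1]: acc=36 h=4 v=36
  t=2 PE[0][1]: acc=54 h=6 v=54
OS [3×2] PE[0][1] across cycles:
  t=0 PE[0][1]: acc=0 h=0 v=0
  t=1 PE[0][1]: acc=36 h=4 v=9
  t=2 PE[0][1]: acc=99 h=9 v=7
RS [3×2] PE[0][1] across cycles:
  t=0 PE[0][1]: acc=0 h=0 v=0
  t=1 PE[0][1]: acc=60 h=60 v=4
  t=2 PE[0][1]: acc=99 h=99 v=7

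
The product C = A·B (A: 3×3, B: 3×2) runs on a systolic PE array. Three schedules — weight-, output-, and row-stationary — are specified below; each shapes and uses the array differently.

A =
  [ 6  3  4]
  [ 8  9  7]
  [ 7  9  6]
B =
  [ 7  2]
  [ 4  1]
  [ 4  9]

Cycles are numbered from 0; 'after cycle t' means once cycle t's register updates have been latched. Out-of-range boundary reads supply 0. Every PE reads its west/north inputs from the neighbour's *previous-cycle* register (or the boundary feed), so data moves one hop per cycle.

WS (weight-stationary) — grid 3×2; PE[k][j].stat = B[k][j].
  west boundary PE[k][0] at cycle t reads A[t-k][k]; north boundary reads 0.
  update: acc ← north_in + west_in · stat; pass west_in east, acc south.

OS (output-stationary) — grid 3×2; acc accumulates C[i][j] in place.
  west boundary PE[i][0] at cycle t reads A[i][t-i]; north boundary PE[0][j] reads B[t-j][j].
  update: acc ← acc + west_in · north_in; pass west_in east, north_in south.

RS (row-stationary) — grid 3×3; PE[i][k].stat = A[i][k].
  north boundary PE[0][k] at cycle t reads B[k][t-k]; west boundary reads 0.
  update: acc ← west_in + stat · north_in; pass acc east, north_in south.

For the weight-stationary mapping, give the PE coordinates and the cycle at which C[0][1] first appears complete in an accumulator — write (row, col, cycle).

(row, col, cycle) = (2, 1, 3)

Under WS, C[0][1] lands at PE[2][1]:
  @0  [2,1]  acc 0  |  →0  ↓0
  @1  [2,1]  acc 0  |  →0  ↓0
  @2  [2,1]  acc 0  |  →0  ↓0
  @3  [2,1]  acc 51  |  →4  ↓51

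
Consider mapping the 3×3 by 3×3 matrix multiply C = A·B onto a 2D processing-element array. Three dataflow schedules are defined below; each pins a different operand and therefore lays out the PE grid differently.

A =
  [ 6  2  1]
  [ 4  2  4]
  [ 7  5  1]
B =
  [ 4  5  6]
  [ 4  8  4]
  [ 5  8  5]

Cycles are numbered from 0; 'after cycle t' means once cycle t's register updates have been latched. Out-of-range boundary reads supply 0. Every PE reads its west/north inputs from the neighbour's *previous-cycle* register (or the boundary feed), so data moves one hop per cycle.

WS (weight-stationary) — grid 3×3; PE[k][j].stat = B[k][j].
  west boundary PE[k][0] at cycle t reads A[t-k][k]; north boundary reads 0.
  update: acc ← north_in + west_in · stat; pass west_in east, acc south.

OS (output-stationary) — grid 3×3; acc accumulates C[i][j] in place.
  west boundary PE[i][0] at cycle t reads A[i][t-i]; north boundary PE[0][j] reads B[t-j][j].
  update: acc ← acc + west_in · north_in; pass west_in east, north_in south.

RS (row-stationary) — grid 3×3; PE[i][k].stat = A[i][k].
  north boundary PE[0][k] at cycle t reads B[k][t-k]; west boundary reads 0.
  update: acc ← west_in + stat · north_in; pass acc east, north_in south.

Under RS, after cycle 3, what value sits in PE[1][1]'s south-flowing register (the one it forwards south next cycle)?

register = 8

RS 3×3: PE[1][1] cycle-by-cycle (with neighbour feeds):
  cycle 0: PE[0][1] → acc 0, east 0, south 0
  cycle 0: PE[1][0] → acc 0, east 0, south 0
  cycle 0: PE[1][1] → acc 0, east 0, south 0
  cycle 1: PE[0][1] → acc 32, east 32, south 4
  cycle 1: PE[1][0] → acc 16, east 16, south 4
  cycle 1: PE[1][1] → acc 0, east 0, south 0
  cycle 2: PE[0][1] → acc 46, east 46, south 8
  cycle 2: PE[1][0] → acc 20, east 20, south 5
  cycle 2: PE[1][1] → acc 24, east 24, south 4
  cycle 3: PE[0][1] → acc 44, east 44, south 4
  cycle 3: PE[1][0] → acc 24, east 24, south 6
  cycle 3: PE[1][1] → acc 36, east 36, south 8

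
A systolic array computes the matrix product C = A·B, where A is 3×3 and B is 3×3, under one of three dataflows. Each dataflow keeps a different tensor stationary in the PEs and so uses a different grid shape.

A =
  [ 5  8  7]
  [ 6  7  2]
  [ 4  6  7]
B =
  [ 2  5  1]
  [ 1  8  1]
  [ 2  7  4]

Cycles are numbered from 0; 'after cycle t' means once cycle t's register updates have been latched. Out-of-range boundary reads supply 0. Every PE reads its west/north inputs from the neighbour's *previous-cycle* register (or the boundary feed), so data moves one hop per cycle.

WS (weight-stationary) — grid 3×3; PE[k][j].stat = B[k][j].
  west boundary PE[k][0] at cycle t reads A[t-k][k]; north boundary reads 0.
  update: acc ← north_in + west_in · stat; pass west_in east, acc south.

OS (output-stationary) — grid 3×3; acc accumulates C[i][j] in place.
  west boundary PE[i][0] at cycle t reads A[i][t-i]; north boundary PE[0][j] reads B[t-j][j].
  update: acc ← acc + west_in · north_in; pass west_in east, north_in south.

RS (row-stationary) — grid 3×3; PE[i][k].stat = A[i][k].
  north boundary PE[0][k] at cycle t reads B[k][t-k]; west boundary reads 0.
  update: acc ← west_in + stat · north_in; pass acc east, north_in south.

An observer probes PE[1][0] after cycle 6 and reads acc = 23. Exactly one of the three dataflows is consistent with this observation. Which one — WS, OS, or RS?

dataflow = OS

— WS: 3×3; PE[1][0] trace:
  [0] (1,0) acc=0 (h:0 v:0)
  [1] (1,0) acc=18 (h:8 v:18)
  [2] (1,0) acc=19 (h:7 v:19)
  [3] (1,0) acc=14 (h:6 v:14)
  [4] (1,0) acc=0 (h:0 v:0)
  [5] (1,0) acc=0 (h:0 v:0)
  [6] (1,0) acc=0 (h:0 v:0)
— OS: 3×3; PE[1][0] trace:
  [0] (1,0) acc=0 (h:0 v:0)
  [1] (1,0) acc=12 (h:6 v:2)
  [2] (1,0) acc=19 (h:7 v:1)
  [3] (1,0) acc=23 (h:2 v:2)
  [4] (1,0) acc=23 (h:0 v:0)
  [5] (1,0) acc=23 (h:0 v:0)
  [6] (1,0) acc=23 (h:0 v:0)
— RS: 3×3; PE[1][0] trace:
  [0] (1,0) acc=0 (h:0 v:0)
  [1] (1,0) acc=12 (h:12 v:2)
  [2] (1,0) acc=30 (h:30 v:5)
  [3] (1,0) acc=6 (h:6 v:1)
  [4] (1,0) acc=0 (h:0 v:0)
  [5] (1,0) acc=0 (h:0 v:0)
  [6] (1,0) acc=0 (h:0 v:0)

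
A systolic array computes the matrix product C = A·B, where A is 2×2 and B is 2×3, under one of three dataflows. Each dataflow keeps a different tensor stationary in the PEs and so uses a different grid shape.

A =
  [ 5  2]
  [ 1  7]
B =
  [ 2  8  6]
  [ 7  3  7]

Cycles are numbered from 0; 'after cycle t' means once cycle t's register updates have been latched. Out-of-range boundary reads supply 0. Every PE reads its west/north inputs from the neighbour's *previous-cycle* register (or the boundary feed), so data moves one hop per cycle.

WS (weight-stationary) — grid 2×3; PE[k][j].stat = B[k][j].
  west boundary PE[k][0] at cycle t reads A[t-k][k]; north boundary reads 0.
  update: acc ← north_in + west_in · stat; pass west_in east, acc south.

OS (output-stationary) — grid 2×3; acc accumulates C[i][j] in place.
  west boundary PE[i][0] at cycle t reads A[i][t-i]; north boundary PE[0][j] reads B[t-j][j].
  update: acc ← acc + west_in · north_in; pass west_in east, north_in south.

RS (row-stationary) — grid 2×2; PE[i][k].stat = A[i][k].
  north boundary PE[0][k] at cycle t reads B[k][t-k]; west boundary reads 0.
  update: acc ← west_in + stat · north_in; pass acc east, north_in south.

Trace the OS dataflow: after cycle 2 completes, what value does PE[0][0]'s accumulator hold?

PE[0][0].acc = 24

OS (2×3). Following PE[0][0] plus its west/north inputs:
  @0  [0,0]  acc 10  |  →5  ↓2
  @1  [0,0]  acc 24  |  →2  ↓7
  @2  [0,0]  acc 24  |  →0  ↓0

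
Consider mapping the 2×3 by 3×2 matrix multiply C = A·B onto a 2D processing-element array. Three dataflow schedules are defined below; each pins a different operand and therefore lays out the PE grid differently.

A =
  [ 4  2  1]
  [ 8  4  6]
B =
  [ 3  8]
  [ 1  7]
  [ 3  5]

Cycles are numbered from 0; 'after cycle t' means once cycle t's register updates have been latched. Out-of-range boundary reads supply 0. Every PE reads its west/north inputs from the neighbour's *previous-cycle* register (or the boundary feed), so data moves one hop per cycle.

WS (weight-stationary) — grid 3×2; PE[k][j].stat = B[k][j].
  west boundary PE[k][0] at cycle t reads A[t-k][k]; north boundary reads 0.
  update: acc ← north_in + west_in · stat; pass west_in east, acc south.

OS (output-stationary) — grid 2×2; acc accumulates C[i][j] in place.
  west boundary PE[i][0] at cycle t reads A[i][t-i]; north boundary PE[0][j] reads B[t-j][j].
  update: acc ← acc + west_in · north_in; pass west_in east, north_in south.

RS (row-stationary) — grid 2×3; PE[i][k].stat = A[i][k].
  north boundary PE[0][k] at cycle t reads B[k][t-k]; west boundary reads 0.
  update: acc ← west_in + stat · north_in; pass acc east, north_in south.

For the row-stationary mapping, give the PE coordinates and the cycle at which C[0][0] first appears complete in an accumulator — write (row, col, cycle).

RS — PE[0][2] is where C[0][0] collects:
  [0] (0,2) acc=0 (h:0 v:0)
  [1] (0,2) acc=0 (h:0 v:0)
  [2] (0,2) acc=17 (h:17 v:3)

(row, col, cycle) = (0, 2, 2)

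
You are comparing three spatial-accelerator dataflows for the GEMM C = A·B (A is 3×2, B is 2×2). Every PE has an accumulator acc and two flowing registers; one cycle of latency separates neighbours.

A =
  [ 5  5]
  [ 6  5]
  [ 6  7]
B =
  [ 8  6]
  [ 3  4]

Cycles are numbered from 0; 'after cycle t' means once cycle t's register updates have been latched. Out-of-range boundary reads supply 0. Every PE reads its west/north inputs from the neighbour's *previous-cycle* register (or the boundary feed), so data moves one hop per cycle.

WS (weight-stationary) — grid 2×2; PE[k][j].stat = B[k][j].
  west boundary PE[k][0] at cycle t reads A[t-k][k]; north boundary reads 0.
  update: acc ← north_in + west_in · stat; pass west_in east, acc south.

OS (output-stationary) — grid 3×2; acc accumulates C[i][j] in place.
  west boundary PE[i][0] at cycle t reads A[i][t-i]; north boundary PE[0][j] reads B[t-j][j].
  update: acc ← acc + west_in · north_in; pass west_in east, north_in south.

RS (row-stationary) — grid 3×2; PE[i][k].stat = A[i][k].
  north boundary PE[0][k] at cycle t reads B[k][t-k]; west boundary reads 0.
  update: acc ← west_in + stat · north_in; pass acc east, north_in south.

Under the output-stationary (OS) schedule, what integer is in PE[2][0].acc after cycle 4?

PE[2][0].acc = 69

Tracing OS — 3×2 array, target PE[2][0]:
  [0] (1,0) acc=0 (h:0 v:0)
  [0] (2,0) acc=0 (h:0 v:0)
  [1] (1,0) acc=48 (h:6 v:8)
  [1] (2,0) acc=0 (h:0 v:0)
  [2] (1,0) acc=63 (h:5 v:3)
  [2] (2,0) acc=48 (h:6 v:8)
  [3] (1,0) acc=63 (h:0 v:0)
  [3] (2,0) acc=69 (h:7 v:3)
  [4] (1,0) acc=63 (h:0 v:0)
  [4] (2,0) acc=69 (h:0 v:0)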